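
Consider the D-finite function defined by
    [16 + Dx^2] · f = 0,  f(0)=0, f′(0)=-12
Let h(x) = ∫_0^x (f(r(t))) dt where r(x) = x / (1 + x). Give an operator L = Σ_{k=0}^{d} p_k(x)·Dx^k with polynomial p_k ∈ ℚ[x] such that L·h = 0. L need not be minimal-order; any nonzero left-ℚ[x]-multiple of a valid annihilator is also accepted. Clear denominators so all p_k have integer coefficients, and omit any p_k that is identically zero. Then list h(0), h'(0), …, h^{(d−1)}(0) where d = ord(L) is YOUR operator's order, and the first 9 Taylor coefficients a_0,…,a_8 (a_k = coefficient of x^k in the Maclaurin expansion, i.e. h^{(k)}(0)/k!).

f: a_k = 0, -12, 0, 32, 0, -128/5, 0, 1024/105, 0, …
L₀ from L_f via x↦r, Dx↦r'^{-1}Dx.
Integrate: L := L₀·Dx.
L = 16·Dx + (2 + 6·x + 6·x^2 + 2·x^3)·Dx^2 + (1 + 4·x + 6·x^2 + 4·x^3 + x^4)·Dx^3  (order 3).
h: a_k = 0, 0, -6, 4, 5, -84/5, 386/15, -180/7, 2461/210, …
ICs: h(0) = 0, h′(0) = 0, h′′(0) = -12.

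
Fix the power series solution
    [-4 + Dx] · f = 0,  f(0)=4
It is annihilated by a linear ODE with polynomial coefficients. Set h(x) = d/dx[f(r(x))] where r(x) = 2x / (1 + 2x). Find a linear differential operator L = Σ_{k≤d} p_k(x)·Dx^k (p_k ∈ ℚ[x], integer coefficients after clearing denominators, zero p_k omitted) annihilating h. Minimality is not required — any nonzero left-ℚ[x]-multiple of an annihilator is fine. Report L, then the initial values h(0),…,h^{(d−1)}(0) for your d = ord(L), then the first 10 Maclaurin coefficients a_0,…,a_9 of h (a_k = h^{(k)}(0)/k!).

L = (4 - 8·x) + (-1 - 4·x - 4·x^2)·Dx  (order 1).
h: a_k = 32, 128, -128, -1024/3, 3584/3, -22528/15, -34816/45, 2588672/315, -6791168/315, 96960512/2835, …
ICs: h(0) = 32.

f: a_k = 4, 16, 32, 128/3, 128/3, 512/15, 1024/45, 4096/315, 2048/315, 8192/2835, …
Substitute x→r, Dx→(1/r')Dx; clear ⇒ L₀.
h=h₀': d/dx-closure on L₀ ⇒ L.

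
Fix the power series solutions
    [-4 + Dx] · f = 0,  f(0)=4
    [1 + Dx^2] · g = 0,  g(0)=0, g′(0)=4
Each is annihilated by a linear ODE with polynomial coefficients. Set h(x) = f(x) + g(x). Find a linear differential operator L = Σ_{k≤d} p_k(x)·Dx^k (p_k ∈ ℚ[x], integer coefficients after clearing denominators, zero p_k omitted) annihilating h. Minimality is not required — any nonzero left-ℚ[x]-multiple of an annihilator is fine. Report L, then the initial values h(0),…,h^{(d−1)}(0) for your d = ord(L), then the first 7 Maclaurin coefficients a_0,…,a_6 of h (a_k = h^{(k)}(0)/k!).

L = -4 + Dx - 4·Dx^2 + Dx^3  (order 3).
h: a_k = 4, 20, 32, 42, 128/3, 205/6, 1024/45, …
ICs: h(0) = 4, h′(0) = 20, h′′(0) = 64.

f: a_k = 4, 16, 32, 128/3, 128/3, 512/15, 1024/45, …
g: a_k = 0, 4, 0, -2/3, 0, 1/30, 0, …
L₀ := lclm(L_f,L_g); ord L₀ ≤ 1+2.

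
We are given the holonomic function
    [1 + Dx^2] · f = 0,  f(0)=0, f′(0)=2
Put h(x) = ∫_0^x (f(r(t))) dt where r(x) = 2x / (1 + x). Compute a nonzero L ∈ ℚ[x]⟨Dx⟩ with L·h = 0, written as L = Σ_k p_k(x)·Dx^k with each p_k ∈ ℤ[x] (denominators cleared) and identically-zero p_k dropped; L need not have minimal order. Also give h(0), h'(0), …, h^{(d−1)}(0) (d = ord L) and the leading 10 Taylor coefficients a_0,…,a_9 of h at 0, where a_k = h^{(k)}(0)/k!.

f: a_k = 0, 2, 0, -1/3, 0, 1/60, 0, -1/2520, 0, 1/181440, …
L₀ from L_f via x↦r, Dx↦r'^{-1}Dx.
h=∫h₀ ⇒ L = L₀·Dx.
L = 4·Dx + (2 + 6·x + 6·x^2 + 2·x^3)·Dx^2 + (1 + 4·x + 6·x^2 + 4·x^3 + x^4)·Dx^3  (order 3).
h: a_k = 0, 0, 2, -4/3, 1/3, 4/5, -86/45, 20/7, -2209/630, 1516/405, …
ICs: h(0) = 0, h′(0) = 0, h′′(0) = 4.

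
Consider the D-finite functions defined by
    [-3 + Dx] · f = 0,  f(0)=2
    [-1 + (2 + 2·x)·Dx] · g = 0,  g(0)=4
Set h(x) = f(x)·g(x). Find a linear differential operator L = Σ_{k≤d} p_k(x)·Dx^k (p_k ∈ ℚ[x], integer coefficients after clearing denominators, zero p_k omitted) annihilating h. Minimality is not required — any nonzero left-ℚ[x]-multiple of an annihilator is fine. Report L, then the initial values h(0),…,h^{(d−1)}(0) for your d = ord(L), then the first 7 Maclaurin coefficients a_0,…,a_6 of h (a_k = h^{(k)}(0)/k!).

f: a_k = 2, 6, 9, 9, 27/4, 81/20, 81/40, …
g: a_k = 4, 2, -1/2, 1/4, -5/32, 7/64, -21/256, …
f·g: L₀ = L_f ⊗_s L_g, ord ≤ 1·1.
L = (-7 - 6·x) + (2 + 2·x)·Dx  (order 1).
h: a_k = 8, 28, 47, 103/2, 667/16, 4277/160, 9063/640, …
ICs: h(0) = 8.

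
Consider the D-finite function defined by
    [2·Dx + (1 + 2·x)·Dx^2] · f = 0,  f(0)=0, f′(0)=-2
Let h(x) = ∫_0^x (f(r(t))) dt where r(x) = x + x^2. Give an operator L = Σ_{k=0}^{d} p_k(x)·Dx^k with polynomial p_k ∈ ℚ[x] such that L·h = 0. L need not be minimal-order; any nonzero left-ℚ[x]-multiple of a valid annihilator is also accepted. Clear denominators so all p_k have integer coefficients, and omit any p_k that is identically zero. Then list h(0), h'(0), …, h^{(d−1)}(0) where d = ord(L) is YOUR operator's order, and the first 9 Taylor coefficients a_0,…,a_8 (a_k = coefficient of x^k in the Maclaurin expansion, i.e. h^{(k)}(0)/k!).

L = (4·x + 4·x^2)·Dx^2 + (1 + 4·x + 6·x^2 + 4·x^3)·Dx^3  (order 3).
h: a_k = 0, 0, -1, 0, 1/3, -2/5, 4/15, 0, -2/7, …
ICs: h(0) = 0, h′(0) = 0, h′′(0) = -2.

f: a_k = 0, -2, 2, -8/3, 4, -32/5, 32/3, -128/7, 32, …
L₀ from L_f via x↦r, Dx↦r'^{-1}Dx.
Integrate: L := L₀·Dx.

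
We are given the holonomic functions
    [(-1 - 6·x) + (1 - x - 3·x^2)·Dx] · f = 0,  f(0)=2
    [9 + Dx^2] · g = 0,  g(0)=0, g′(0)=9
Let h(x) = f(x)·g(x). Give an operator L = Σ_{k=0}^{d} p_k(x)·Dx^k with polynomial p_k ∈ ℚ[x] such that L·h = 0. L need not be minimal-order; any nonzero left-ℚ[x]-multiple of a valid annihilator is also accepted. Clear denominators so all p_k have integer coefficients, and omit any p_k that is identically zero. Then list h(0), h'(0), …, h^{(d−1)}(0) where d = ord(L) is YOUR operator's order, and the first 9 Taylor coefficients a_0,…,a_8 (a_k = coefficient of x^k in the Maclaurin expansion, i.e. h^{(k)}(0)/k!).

f: a_k = 2, 2, 8, 14, 38, 80, 194, 434, 1016, …
g: a_k = 0, 9, 0, -27/2, 0, 243/40, 0, -729/560, 0, …
L₀ := L_f ⊗_s L_g (sym. prod.), ord ≤ 2.
L = (-3 + 9·x + 27·x^2) + (2 + 12·x)·Dx + (-1 + x + 3·x^2)·Dx^2  (order 2).
h: a_k = 0, 18, 18, 45, 99, 4923/20, 10863/20, 358119/280, 162873/56, …
ICs: h(0) = 0, h′(0) = 18.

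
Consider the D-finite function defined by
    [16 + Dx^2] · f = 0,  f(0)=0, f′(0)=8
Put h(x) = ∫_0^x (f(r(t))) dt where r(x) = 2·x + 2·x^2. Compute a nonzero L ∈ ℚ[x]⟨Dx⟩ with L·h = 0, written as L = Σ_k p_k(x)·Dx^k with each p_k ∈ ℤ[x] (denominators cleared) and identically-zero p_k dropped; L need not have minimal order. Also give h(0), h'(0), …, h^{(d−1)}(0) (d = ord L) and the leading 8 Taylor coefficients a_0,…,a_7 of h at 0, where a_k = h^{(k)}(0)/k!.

L = (64 + 384·x + 768·x^2 + 512·x^3)·Dx - 2·Dx^2 + (1 + 2·x)·Dx^3  (order 3).
h: a_k = 0, 0, 8, 16/3, -128/3, -512/5, 256/45, 2560/7, …
ICs: h(0) = 0, h′(0) = 0, h′′(0) = 16.

f: a_k = 0, 8, 0, -64/3, 0, 256/15, 0, -2048/315, …
f∘r: x↦r, Dx↦Dx/r' in L_f ⇒ L₀.
∫: right-multiply L₀ by Dx.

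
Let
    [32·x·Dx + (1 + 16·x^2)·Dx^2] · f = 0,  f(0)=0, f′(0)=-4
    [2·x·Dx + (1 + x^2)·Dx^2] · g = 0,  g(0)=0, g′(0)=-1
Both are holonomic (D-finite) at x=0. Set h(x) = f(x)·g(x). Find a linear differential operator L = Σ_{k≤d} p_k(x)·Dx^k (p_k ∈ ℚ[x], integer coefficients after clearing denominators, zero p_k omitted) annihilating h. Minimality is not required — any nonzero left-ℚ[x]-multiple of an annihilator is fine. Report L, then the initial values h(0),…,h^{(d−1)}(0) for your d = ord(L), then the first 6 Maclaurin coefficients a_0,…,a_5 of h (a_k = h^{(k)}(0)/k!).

f: a_k = 0, -4, 0, 64/3, 0, -1024/5, …
g: a_k = 0, -1, 0, 1/3, 0, -1/5, …
Product ⇒ symmetric product L₀, ord ≤ 4.
L = (-384·x - 10880·x^3 - 16384·x^5 + 34816·x^7 + 98304·x^9)·Dx + (-68 - 3916·x^2 - 19584·x^4 - 14336·x^6 + 121856·x^8 + 147456·x^10)·Dx^2 + (-136·x - 2632·x^3 - 6528·x^5 + 16448·x^7 + 69632·x^9 + 49152·x^11)·Dx^3 + (-1 - 34·x^2 - 305·x^4 + 4880·x^8 + 8704·x^10 + 4096·x^12)·Dx^4  (order 4).
h: a_k = 0, 0, 4, 0, -68/3, 0, …
ICs: h(0) = 0, h′(0) = 0, h′′(0) = 8, h′′′(0) = 0.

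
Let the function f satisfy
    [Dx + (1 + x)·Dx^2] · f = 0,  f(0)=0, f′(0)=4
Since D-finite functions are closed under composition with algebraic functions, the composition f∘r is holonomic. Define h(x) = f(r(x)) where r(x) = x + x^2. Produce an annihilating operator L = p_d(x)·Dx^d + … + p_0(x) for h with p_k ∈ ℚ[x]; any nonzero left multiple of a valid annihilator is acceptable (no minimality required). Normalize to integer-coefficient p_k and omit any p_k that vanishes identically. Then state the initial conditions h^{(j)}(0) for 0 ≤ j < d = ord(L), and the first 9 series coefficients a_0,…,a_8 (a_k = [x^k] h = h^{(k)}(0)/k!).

f: a_k = 0, 4, -2, 4/3, -1, 4/5, -2/3, 4/7, -1/2, …
Substitute x→r, Dx→(1/r')Dx; clear ⇒ L₀.
L = (-1 + 2·x + 2·x^2)·Dx + (1 + 3·x + 3·x^2 + 2·x^3)·Dx^2  (order 2).
h: a_k = 0, 4, 2, -8/3, 1, 4/5, -4/3, 4/7, 1/2, …
ICs: h(0) = 0, h′(0) = 4.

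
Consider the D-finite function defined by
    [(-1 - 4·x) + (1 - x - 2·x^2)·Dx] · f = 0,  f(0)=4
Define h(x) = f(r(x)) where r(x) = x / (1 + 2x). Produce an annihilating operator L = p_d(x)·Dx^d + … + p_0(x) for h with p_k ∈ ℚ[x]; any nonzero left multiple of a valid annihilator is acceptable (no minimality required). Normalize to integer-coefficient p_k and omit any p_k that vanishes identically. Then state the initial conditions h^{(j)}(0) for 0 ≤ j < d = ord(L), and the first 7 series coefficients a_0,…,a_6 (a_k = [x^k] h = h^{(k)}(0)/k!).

L = (-1 - 6·x) + (1 + 5·x + 6·x^2)·Dx  (order 1).
h: a_k = 4, 4, 4, -12, 36, -108, 324, …
ICs: h(0) = 4.

f: a_k = 4, 4, 12, 20, 44, 84, 172, …
f∘r: x↦r, Dx↦Dx/r' in L_f ⇒ L₀.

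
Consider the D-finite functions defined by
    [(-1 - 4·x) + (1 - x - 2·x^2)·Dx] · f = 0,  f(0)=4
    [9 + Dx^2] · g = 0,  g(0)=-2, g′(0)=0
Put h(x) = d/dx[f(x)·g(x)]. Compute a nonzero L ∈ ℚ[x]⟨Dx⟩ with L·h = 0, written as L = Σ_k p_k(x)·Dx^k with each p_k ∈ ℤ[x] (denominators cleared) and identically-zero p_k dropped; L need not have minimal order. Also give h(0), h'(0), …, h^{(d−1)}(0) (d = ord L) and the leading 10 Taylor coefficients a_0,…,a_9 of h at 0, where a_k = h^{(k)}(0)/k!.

L = (-33 - 162·x - 243·x^2 + 324·x^3 + 324·x^4) + (-6 - 6·x + 108·x^2 + 144·x^3)·Dx + (5 - 14·x - 19·x^2 + 36·x^3 + 36·x^4)·Dx^2  (order 2).
h: a_k = -8, 24, -12, -28, -75, -627/5, -3563/10, -52641/70, -986841/560, -2148581/560, …
ICs: h(0) = -8, h′(0) = 24.

f: a_k = 4, 4, 12, 20, 44, 84, 172, 340, 684, 1364, …
g: a_k = -2, 0, 9, 0, -27/4, 0, 81/40, 0, -729/2240, 0, …
h₀=f·g: eliminate ⇒ L₀, order ≤ 1·2.
Derive L from L₀ (diff closure).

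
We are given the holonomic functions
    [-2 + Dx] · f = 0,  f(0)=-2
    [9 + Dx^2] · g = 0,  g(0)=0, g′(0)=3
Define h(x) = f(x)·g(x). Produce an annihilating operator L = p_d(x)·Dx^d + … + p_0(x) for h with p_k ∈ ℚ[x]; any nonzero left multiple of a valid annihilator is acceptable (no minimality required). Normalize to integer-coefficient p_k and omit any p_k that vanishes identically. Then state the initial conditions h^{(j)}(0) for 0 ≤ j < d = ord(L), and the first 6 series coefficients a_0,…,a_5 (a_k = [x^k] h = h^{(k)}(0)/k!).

f: a_k = -2, -4, -4, -8/3, -4/3, -8/15, …
g: a_k = 0, 3, 0, -9/2, 0, 81/40, …
f·g: L₀ = L_f ⊗_s L_g, ord ≤ 1·2.
L = 13 - 4·Dx + Dx^2  (order 2).
h: a_k = 0, -6, -12, -3, 10, 199/20, …
ICs: h(0) = 0, h′(0) = -6.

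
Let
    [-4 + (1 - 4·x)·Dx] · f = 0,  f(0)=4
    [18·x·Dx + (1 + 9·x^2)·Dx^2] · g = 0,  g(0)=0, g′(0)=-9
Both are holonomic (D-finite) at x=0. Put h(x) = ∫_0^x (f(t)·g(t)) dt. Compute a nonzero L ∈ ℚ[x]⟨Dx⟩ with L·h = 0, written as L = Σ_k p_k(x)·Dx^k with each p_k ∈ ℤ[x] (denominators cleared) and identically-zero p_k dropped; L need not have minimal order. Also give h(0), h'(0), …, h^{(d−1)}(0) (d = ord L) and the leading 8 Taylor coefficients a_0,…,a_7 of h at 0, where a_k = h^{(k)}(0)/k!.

L = 72·x·Dx + (8 - 18·x + 144·x^2)·Dx^2 + (-1 + 4·x - 9·x^2 + 36·x^3)·Dx^3  (order 3).
h: a_k = 0, 0, -18, -48, -117, -1872/5, -6726/5, -161424/35, …
ICs: h(0) = 0, h′(0) = 0, h′′(0) = -36.

f: a_k = 4, 16, 64, 256, 1024, 4096, 16384, 65536, …
g: a_k = 0, -9, 0, 27, 0, -729/5, 0, 6561/7, …
Sym-product of L_f,L_g gives L₀ (≤ ord 2).
∫: right-multiply L₀ by Dx.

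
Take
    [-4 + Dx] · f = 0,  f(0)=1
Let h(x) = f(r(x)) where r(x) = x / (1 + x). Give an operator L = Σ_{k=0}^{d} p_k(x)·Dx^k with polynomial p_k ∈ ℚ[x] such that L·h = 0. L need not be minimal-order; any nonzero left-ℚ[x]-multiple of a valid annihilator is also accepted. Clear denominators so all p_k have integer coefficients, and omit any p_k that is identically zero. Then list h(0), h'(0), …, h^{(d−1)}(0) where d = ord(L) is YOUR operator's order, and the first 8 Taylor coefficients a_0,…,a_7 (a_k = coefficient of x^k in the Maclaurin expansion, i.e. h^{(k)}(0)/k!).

f: a_k = 1, 4, 8, 32/3, 32/3, 128/15, 256/45, 1024/315, …
L₀ from L_f via x↦r, Dx↦r'^{-1}Dx.
L = -4 + (1 + 2·x + x^2)·Dx  (order 1).
h: a_k = 1, 4, 4, -4/3, -4/3, 28/15, -44/45, -68/315, …
ICs: h(0) = 1.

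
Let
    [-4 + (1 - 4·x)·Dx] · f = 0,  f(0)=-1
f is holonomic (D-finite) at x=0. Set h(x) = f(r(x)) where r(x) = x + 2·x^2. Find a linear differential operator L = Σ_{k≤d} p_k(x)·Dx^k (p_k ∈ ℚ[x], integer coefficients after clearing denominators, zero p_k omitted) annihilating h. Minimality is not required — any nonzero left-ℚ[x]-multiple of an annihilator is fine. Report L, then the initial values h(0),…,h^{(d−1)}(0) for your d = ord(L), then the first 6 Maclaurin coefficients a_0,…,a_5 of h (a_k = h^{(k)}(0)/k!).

L = (4 + 16·x) + (-1 + 4·x + 8·x^2)·Dx  (order 1).
h: a_k = -1, -4, -24, -128, -704, -3840, …
ICs: h(0) = -1.

f: a_k = -1, -4, -16, -64, -256, -1024, …
f∘r: x↦r, Dx↦Dx/r' in L_f ⇒ L₀.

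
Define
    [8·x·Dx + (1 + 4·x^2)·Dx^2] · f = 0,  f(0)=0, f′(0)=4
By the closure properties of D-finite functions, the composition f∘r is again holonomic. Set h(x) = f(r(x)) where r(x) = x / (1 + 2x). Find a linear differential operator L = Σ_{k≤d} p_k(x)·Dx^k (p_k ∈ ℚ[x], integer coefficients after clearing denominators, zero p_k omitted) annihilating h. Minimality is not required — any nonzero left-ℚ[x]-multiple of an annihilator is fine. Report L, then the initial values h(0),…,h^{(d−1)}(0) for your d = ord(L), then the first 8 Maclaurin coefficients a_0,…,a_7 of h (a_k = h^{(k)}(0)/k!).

f: a_k = 0, 4, 0, -16/3, 0, 64/5, 0, -256/7, …
f∘r: x↦r, Dx↦Dx/r' in L_f ⇒ L₀.
L = (4 + 16·x)·Dx + (1 + 4·x + 8·x^2)·Dx^2  (order 2).
h: a_k = 0, 4, -8, 32/3, 0, -256/5, 512/3, -2048/7, …
ICs: h(0) = 0, h′(0) = 4.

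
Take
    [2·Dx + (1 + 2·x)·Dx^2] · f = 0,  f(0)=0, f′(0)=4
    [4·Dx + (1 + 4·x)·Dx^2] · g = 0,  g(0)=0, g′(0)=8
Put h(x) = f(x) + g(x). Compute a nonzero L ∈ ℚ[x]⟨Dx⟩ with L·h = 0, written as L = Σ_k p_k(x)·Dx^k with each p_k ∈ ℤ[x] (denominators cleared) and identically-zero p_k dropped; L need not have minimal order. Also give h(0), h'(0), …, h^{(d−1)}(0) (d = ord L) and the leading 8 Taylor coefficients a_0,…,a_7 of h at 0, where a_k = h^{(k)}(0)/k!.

f: a_k = 0, 4, -4, 16/3, -8, 64/5, -64/3, 256/7, …
g: a_k = 0, 8, -16, 128/3, -128, 2048/5, -4096/3, 32768/7, …
f+g: L₀ = lclm(L_f,L_g), ord ≤ 2+2.
L = 16·Dx + (12 + 32·x)·Dx^2 + (1 + 6·x + 8·x^2)·Dx^3  (order 3).
h: a_k = 0, 12, -20, 48, -136, 2112/5, -4160/3, 33024/7, …
ICs: h(0) = 0, h′(0) = 12, h′′(0) = -40.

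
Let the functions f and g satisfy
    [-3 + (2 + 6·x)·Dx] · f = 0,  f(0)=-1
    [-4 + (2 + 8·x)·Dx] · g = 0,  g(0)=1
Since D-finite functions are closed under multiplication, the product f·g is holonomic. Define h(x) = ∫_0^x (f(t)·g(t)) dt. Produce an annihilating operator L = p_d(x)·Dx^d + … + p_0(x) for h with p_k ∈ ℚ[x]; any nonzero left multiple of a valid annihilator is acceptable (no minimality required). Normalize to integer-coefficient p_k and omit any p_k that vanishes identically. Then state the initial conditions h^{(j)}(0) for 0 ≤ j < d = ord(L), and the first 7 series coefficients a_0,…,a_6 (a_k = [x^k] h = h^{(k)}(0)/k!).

L = (-7 - 24·x)·Dx + (2 + 14·x + 24·x^2)·Dx^2  (order 2).
h: a_k = 0, -1, -7/4, 1/24, -7/64, 197/640, -1393/1536, …
ICs: h(0) = 0, h′(0) = -1.

f: a_k = -1, -3/2, 9/8, -27/16, 405/128, -1701/256, 15309/1024, …
g: a_k = 1, 2, -2, 4, -10, 28, -84, …
Sym-product of L_f,L_g gives L₀ (≤ ord 1).
h=∫₀ˣh₀: take L = L₀·Dx.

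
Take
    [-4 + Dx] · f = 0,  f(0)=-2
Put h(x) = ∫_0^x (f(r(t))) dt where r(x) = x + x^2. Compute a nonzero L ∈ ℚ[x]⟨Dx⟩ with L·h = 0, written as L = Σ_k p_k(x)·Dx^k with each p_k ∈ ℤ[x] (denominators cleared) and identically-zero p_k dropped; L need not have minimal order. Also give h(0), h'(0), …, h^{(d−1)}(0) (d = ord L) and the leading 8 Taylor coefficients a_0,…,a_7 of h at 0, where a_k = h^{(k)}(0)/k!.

f: a_k = -2, -8, -16, -64/3, -64/3, -256/15, -512/45, -2048/315, …
Substitute x→r, Dx→(1/r')Dx; clear ⇒ L₀.
h=∫₀ˣh₀: take L = L₀·Dx.
L = (-4 - 8·x)·Dx + Dx^2  (order 2).
h: a_k = 0, -2, -4, -8, -40/3, -304/15, -416/15, -11072/315, …
ICs: h(0) = 0, h′(0) = -2.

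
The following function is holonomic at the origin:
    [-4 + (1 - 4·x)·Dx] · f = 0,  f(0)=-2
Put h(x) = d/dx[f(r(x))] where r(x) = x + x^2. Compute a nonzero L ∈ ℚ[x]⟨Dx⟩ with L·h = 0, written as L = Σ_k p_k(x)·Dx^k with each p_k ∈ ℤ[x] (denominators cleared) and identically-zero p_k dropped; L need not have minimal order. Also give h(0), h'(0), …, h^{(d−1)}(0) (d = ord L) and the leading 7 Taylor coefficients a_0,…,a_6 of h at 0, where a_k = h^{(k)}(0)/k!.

L = (10 + 24·x + 24·x^2) + (-1 + 2·x + 12·x^2 + 8·x^3)·Dx  (order 1).
h: a_k = -8, -80, -576, -3712, -22400, -129792, -731136, …
ICs: h(0) = -8.

f: a_k = -2, -8, -32, -128, -512, -2048, -8192, …
L₀ from L_f via x↦r, Dx↦r'^{-1}Dx.
Derive L from L₀ (diff closure).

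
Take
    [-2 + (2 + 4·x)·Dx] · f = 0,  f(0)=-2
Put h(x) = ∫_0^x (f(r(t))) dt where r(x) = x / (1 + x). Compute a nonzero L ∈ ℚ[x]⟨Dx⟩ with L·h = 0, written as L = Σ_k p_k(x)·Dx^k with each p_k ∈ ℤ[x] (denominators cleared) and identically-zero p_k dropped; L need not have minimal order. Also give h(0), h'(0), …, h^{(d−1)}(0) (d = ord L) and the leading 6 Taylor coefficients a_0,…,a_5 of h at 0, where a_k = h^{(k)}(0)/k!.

L = -Dx + (1 + 4·x + 3·x^2)·Dx^2  (order 2).
h: a_k = 0, -2, -1, 1, -5/4, 37/20, …
ICs: h(0) = 0, h′(0) = -2.

f: a_k = -2, -2, 1, -1, 5/4, -7/4, …
Substitute x→r, Dx→(1/r')Dx; clear ⇒ L₀.
h=∫₀ˣh₀: take L = L₀·Dx.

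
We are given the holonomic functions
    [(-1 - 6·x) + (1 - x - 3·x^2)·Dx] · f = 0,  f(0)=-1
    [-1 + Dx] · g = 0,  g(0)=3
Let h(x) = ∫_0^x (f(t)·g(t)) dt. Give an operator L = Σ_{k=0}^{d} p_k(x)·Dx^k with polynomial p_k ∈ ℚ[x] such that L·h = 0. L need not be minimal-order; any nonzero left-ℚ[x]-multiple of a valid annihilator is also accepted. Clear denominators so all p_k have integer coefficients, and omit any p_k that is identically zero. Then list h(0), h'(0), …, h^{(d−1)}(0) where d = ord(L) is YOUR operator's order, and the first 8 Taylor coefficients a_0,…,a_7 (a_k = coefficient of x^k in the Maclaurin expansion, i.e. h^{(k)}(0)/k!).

L = (2 + 5·x - 3·x^2)·Dx + (-1 + x + 3·x^2)·Dx^2  (order 2).
h: a_k = 0, -3, -3, -11/2, -35/4, -677/40, -3793/120, -106447/1680, …
ICs: h(0) = 0, h′(0) = -3.

f: a_k = -1, -1, -4, -7, -19, -40, -97, -217, …
g: a_k = 3, 3, 3/2, 1/2, 1/8, 1/40, 1/240, 1/1680, …
h₀=f·g: eliminate ⇒ L₀, order ≤ 1·1.
h=∫₀ˣh₀: take L = L₀·Dx.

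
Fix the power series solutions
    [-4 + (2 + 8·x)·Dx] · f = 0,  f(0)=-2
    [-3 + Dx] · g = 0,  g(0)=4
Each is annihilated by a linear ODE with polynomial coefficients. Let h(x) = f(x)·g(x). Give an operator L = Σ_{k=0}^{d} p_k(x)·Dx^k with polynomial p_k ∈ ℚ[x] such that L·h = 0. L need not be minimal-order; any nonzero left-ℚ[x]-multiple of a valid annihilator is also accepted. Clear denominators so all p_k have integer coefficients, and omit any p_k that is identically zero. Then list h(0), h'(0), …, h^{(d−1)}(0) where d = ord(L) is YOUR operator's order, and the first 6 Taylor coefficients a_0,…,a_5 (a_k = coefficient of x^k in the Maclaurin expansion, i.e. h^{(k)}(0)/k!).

L = (-5 - 12·x) + (1 + 4·x)·Dx  (order 1).
h: a_k = -8, -40, -68, -92, -43, -631/5, …
ICs: h(0) = -8.

f: a_k = -2, -4, 4, -8, 20, -56, …
g: a_k = 4, 12, 18, 18, 27/2, 81/10, …
f·g: L₀ = L_f ⊗_s L_g, ord ≤ 1·1.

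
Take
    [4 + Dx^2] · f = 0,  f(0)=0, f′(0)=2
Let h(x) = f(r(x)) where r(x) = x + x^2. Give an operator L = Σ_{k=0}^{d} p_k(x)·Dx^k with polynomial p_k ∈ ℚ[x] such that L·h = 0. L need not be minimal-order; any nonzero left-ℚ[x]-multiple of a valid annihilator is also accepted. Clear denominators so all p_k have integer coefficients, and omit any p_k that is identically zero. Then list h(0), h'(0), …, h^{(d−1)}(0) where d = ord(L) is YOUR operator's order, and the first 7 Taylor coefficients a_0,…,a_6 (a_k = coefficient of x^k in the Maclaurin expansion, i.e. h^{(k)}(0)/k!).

f: a_k = 0, 2, 0, -4/3, 0, 4/15, 0, …
f∘r: x↦r, Dx↦Dx/r' in L_f ⇒ L₀.
L = (4 + 24·x + 48·x^2 + 32·x^3) - 2·Dx + (1 + 2·x)·Dx^2  (order 2).
h: a_k = 0, 2, 2, -4/3, -4, -56/15, 0, …
ICs: h(0) = 0, h′(0) = 2.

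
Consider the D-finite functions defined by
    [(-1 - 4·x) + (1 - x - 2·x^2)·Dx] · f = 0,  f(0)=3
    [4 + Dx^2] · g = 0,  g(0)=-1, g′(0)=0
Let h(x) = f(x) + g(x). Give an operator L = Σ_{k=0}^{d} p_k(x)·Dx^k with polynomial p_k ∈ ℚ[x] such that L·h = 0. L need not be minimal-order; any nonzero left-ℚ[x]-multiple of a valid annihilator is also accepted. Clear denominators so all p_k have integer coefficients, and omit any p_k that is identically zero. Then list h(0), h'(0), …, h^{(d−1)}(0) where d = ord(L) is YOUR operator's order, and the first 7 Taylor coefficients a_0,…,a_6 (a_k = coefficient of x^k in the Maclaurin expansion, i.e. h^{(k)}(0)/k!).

f: a_k = 3, 3, 9, 15, 33, 63, 129, …
g: a_k = -1, 0, 2, 0, -2/3, 0, 4/45, …
h₀=f+g: left-lcm gives L₀, ord ≤ 3.
L = (68 + 304·x + 200·x^2 + 320·x^3 + 160·x^4 + 128·x^5) + (-20 + 12·x + 24·x^2 + 8·x^3 + 48·x^4 + 96·x^5 + 64·x^6)·Dx + (17 + 76·x + 50·x^2 + 80·x^3 + 40·x^4 + 32·x^5)·Dx^2 + (-5 + 3·x + 6·x^2 + 2·x^3 + 12·x^4 + 24·x^5 + 16·x^6)·Dx^3  (order 3).
h: a_k = 2, 3, 11, 15, 97/3, 63, 5809/45, …
ICs: h(0) = 2, h′(0) = 3, h′′(0) = 22.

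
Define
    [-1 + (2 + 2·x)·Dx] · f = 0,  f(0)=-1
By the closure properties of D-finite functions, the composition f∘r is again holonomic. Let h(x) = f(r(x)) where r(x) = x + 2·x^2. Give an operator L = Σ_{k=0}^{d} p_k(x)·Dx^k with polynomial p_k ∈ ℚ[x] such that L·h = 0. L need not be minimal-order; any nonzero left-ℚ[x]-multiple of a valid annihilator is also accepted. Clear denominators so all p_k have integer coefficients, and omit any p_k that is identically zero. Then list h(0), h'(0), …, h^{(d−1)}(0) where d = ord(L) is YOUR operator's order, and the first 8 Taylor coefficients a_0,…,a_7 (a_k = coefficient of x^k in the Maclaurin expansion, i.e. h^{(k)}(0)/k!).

f: a_k = -1, -1/2, 1/8, -1/16, 5/128, -7/256, 21/1024, -33/2048, …
L₀ from L_f via x↦r, Dx↦r'^{-1}Dx.
L = (-1 - 4·x) + (2 + 2·x + 4·x^2)·Dx  (order 1).
h: a_k = -1, -1/2, -7/8, 7/16, 21/128, -119/256, 189/1024, 791/2048, …
ICs: h(0) = -1.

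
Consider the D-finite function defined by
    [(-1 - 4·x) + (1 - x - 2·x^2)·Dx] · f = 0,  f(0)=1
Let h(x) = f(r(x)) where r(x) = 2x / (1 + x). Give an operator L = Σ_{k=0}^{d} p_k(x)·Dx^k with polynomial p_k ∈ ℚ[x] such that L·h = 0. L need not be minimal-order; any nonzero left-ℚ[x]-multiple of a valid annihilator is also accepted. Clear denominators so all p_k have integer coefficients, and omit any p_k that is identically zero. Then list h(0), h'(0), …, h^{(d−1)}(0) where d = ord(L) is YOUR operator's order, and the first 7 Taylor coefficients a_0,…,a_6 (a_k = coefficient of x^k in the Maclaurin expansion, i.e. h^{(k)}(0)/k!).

L = (2 + 18·x) + (-1 - x + 9·x^2 + 9·x^3)·Dx  (order 1).
h: a_k = 1, 2, 10, 18, 90, 162, 810, …
ICs: h(0) = 1.

f: a_k = 1, 1, 3, 5, 11, 21, 43, …
h₀=f(r): pull back L_f along r ⇒ L₀.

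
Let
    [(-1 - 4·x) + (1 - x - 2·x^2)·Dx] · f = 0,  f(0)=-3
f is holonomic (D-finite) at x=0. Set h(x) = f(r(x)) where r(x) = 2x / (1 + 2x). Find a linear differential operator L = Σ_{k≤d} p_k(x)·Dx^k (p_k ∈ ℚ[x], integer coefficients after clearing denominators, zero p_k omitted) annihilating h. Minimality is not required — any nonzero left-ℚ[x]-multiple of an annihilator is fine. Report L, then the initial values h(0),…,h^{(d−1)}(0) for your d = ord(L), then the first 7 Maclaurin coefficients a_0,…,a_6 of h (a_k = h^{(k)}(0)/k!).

L = (2 + 20·x) + (-1 - 4·x + 4·x^2 + 16·x^3)·Dx  (order 1).
h: a_k = -3, -6, -24, 0, -192, 384, -2304, …
ICs: h(0) = -3.

f: a_k = -3, -3, -9, -15, -33, -63, -129, …
L₀ from L_f via x↦r, Dx↦r'^{-1}Dx.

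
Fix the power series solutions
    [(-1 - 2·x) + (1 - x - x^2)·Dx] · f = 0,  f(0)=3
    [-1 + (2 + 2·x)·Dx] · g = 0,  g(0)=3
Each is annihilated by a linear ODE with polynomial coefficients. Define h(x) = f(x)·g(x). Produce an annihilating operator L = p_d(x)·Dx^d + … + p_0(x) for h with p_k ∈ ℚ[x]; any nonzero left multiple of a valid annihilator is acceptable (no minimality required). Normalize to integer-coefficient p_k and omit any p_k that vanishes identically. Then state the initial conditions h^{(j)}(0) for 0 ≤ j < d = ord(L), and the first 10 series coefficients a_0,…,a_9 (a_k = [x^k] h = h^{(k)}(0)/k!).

L = (3 + 5·x + 3·x^2) + (-2 + 4·x^2 + 2·x^3)·Dx  (order 1).
h: a_k = 9, 27/2, 171/8, 567/16, 7227/128, 23589/256, 151983/1024, 492975/2048, 12747195/32768, 41276025/65536, …
ICs: h(0) = 9.

f: a_k = 3, 3, 6, 9, 15, 24, 39, 63, 102, 165, …
g: a_k = 3, 3/2, -3/8, 3/16, -15/128, 21/256, -63/1024, 99/2048, -1287/32768, 2145/65536, …
Sym-product of L_f,L_g gives L₀ (≤ ord 1).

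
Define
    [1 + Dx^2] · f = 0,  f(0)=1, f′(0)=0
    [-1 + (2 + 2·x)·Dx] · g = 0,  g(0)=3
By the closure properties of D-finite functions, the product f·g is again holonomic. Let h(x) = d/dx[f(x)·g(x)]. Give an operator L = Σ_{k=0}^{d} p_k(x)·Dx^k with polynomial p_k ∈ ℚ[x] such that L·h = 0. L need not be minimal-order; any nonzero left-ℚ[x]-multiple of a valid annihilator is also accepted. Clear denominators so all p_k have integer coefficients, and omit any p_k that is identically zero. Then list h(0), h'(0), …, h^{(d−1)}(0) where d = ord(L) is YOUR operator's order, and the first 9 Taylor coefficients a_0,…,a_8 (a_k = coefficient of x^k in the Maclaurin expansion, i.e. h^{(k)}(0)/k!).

L = (53 + 144·x + 136·x^2 + 64·x^3 + 16·x^4) + (-4 - 36·x - 48·x^2 - 16·x^3)·Dx + (28 + 88·x + 108·x^2 + 64·x^3 + 16·x^4)·Dx^2  (order 2).
h: a_k = 3/2, -15/4, -27/16, 25/32, 65/256, -349/2560, 2807/30720, -44047/430080, 242667/2293760, …
ICs: h(0) = 3/2, h′(0) = -15/4.

f: a_k = 1, 0, -1/2, 0, 1/24, 0, -1/720, 0, 1/40320, …
g: a_k = 3, 3/2, -3/8, 3/16, -15/128, 21/256, -63/1024, 99/2048, -1287/32768, …
L₀ := L_f ⊗_s L_g (sym. prod.), ord ≤ 2.
h=h₀': d/dx-closure on L₀ ⇒ L.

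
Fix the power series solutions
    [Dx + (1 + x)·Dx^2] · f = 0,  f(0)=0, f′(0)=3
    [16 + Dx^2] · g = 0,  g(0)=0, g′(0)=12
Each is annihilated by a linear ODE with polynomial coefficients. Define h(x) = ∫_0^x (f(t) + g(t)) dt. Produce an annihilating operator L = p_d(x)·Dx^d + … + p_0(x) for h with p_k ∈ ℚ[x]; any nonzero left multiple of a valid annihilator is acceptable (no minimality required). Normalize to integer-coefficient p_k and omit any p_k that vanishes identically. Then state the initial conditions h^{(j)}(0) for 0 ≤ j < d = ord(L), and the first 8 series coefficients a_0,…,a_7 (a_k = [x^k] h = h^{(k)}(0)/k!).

L = (176 + 256·x + 128·x^2)·Dx^2 + (144 + 400·x + 384·x^2 + 128·x^3)·Dx^3 + (11 + 16·x + 8·x^2)·Dx^4 + (9 + 25·x + 24·x^2 + 8·x^3)·Dx^5  (order 5).
h: a_k = 0, 0, 15/2, -1/2, -31/4, -3/20, 131/30, -1/14, …
ICs: h(0) = 0, h′(0) = 0, h′′(0) = 15, h′′′(0) = -3, h′′′′(0) = -186.

f: a_k = 0, 3, -3/2, 1, -3/4, 3/5, -1/2, 3/7, …
g: a_k = 0, 12, 0, -32, 0, 128/5, 0, -1024/105, …
Sum ⇒ L₀ = lclm(L_f,L_g) in ℚ(x)⟨Dx⟩.
h=∫₀ˣh₀: take L = L₀·Dx.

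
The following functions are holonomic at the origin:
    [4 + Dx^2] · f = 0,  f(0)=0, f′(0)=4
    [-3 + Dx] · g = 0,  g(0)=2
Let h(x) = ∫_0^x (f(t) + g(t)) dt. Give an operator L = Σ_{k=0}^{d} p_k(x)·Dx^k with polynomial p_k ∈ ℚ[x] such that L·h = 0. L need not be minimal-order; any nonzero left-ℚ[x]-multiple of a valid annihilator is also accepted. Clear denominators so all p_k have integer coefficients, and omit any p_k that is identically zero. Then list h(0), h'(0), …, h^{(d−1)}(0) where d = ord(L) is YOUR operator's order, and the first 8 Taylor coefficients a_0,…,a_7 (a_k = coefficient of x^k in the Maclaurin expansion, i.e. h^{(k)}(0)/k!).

L = -12·Dx + 4·Dx^2 - 3·Dx^3 + Dx^4  (order 4).
h: a_k = 0, 2, 5, 3, 19/12, 27/20, 55/72, 81/280, …
ICs: h(0) = 0, h′(0) = 2, h′′(0) = 10, h′′′(0) = 18.

f: a_k = 0, 4, 0, -8/3, 0, 8/15, 0, -16/315, …
g: a_k = 2, 6, 9, 9, 27/4, 81/20, 81/40, 243/280, …
h₀=f+g: left-lcm gives L₀, ord ≤ 3.
h=∫₀ˣh₀: take L = L₀·Dx.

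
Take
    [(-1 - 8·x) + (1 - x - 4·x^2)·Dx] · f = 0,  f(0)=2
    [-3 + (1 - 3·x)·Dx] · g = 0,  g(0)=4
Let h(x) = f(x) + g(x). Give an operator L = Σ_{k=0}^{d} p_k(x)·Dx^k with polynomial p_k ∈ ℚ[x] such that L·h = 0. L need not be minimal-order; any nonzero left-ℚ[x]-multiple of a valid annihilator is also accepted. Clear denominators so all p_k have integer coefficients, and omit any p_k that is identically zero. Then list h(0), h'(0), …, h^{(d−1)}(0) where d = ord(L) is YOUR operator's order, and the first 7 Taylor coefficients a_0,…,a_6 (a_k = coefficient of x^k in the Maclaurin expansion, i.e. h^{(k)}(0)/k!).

L = (6 - 72·x + 144·x^2 - 144·x^3) + (4 - 84·x^2 + 252·x^3 - 288·x^4)·Dx + (-1 + 8·x - 21·x^2 + 8·x^3 + 54·x^4 - 72·x^5)·Dx^2  (order 2).
h: a_k = 6, 14, 46, 126, 382, 1102, 3278, …
ICs: h(0) = 6, h′(0) = 14.

f: a_k = 2, 2, 10, 18, 58, 130, 362, …
g: a_k = 4, 12, 36, 108, 324, 972, 2916, …
L₀ := lclm(L_f,L_g); ord L₀ ≤ 1+1.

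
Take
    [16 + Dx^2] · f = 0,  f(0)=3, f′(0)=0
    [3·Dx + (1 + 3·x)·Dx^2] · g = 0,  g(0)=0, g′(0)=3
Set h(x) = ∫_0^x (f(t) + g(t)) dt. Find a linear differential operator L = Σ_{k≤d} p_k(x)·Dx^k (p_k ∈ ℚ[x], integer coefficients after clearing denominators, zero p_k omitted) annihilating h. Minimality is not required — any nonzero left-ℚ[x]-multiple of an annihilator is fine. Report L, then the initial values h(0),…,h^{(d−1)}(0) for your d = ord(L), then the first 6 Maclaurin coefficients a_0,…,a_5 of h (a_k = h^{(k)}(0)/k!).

L = (1680 + 2304·x + 3456·x^2)·Dx^2 + (272 + 1584·x + 3456·x^2 + 3456·x^3)·Dx^3 + (105 + 144·x + 216·x^2)·Dx^4 + (17 + 99·x + 216·x^2 + 216·x^3)·Dx^5  (order 5).
h: a_k = 0, 3, 3/2, -19/2, 9/4, 47/20, …
ICs: h(0) = 0, h′(0) = 3, h′′(0) = 3, h′′′(0) = -57, h′′′′(0) = 54.

f: a_k = 3, 0, -24, 0, 32, 0, …
g: a_k = 0, 3, -9/2, 9, -81/4, 243/5, …
L₀ := lclm(L_f,L_g); ord L₀ ≤ 2+2.
∫: right-multiply L₀ by Dx.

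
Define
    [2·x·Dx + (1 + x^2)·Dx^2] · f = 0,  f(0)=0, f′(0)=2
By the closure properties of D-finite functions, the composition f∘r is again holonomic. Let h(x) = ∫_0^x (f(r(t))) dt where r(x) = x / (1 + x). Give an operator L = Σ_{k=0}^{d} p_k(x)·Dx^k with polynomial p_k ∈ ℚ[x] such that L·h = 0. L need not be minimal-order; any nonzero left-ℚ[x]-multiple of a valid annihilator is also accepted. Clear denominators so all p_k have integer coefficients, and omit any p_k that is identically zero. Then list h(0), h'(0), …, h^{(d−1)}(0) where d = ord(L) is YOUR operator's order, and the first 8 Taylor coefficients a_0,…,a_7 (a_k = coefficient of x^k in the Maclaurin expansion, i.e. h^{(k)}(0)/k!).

f: a_k = 0, 2, 0, -2/3, 0, 2/5, 0, -2/7, …
L₀ from L_f via x↦r, Dx↦r'^{-1}Dx.
∫: right-multiply L₀ by Dx.
L = (2 + 4·x)·Dx^2 + (1 + 2·x + 2·x^2)·Dx^3  (order 3).
h: a_k = 0, 0, 1, -2/3, 1/3, 0, -4/15, 8/21, …
ICs: h(0) = 0, h′(0) = 0, h′′(0) = 2.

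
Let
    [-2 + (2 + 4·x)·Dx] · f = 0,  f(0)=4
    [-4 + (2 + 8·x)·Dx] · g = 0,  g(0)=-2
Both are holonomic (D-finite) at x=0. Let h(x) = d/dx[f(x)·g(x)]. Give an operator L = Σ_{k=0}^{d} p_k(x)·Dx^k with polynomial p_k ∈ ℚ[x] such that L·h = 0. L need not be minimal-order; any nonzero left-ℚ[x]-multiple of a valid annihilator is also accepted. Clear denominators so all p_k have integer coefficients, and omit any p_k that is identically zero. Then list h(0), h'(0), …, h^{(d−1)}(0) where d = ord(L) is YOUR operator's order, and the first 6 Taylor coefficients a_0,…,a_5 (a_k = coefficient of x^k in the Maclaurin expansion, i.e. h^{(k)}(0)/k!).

L = -1 + (-3 - 26·x - 72·x^2 - 64·x^3)·Dx  (order 1).
h: a_k = -24, 8, -36, 148, -585, 2271, …
ICs: h(0) = -24.

f: a_k = 4, 4, -2, 2, -5/2, 7/2, …
g: a_k = -2, -4, 4, -8, 20, -56, …
f·g: L₀ = L_f ⊗_s L_g, ord ≤ 1·1.
h=h₀': d/dx-closure on L₀ ⇒ L.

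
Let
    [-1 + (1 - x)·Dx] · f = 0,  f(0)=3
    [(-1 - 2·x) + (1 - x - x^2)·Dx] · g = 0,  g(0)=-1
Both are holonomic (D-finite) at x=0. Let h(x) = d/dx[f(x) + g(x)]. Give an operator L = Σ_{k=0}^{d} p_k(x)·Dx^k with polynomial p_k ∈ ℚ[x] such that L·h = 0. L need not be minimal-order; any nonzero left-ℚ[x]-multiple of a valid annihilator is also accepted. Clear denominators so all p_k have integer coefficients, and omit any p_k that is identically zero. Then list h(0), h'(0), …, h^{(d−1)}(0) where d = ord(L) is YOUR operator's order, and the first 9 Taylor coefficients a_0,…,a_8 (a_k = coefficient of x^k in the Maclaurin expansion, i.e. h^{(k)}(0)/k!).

L = (-6 - 24·x - 24·x^3 + 6·x^4) + (6 + 6·x - 6·x^2 - 21·x^4 + 6·x^5)·Dx + (-1 + 2·x - 3·x^2 + 6·x^3 - 2·x^4 - 3·x^5 + x^6)·Dx^2  (order 2).
h: a_k = 2, 2, 0, -8, -25, -60, -126, -248, -468, …
ICs: h(0) = 2, h′(0) = 2.

f: a_k = 3, 3, 3, 3, 3, 3, 3, 3, 3, …
g: a_k = -1, -1, -2, -3, -5, -8, -13, -21, -34, …
Weyl lclm of L_f,L_g ⇒ L₀ (ord ≤ 2).
h₀' ⇒ L via d/dx closure of L₀.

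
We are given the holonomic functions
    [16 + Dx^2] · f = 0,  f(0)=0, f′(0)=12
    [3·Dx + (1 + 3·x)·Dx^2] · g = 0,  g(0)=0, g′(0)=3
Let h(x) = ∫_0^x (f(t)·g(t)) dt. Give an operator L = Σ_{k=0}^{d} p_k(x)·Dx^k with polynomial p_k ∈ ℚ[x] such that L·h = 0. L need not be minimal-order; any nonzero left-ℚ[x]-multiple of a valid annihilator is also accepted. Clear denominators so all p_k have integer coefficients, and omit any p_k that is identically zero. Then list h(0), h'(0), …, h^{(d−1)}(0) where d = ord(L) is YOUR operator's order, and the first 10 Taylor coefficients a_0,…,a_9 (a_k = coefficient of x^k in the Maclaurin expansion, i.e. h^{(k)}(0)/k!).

L = (2272 + 127488·x + 781056·x^2 + 1769472·x^3 + 1327104·x^4)·Dx + (4416 + 50112·x + 165888·x^2 + 165888·x^3)·Dx^2 + (1022 + 19392·x + 102816·x^2 + 221184·x^3 + 165888·x^4)·Dx^3 + (276 + 3132·x + 10368·x^2 + 10368·x^3)·Dx^4 + (55 + 714·x + 3375·x^2 + 6912·x^3 + 5184·x^4)·Dx^5  (order 5).
h: a_k = 0, 0, 0, 12, -27/2, 12/5, -33/2, 372/7, -2313/20, 83828/315, …
ICs: h(0) = 0, h′(0) = 0, h′′(0) = 0, h′′′(0) = 72, h′′′′(0) = -324.

f: a_k = 0, 12, 0, -32, 0, 128/5, 0, -1024/105, 0, 2048/945, …
g: a_k = 0, 3, -9/2, 9, -81/4, 243/5, -243/2, 2187/7, -6561/8, 2187, …
Sym-product of L_f,L_g gives L₀ (≤ ord 4).
∫: right-multiply L₀ by Dx.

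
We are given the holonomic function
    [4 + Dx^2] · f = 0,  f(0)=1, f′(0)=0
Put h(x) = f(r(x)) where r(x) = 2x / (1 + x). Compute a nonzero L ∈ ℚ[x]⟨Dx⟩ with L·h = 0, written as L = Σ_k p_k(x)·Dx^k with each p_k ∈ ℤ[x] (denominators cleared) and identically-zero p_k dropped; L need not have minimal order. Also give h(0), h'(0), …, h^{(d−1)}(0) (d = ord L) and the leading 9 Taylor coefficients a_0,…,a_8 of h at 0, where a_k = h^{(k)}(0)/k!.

f: a_k = 1, 0, -2, 0, 2/3, 0, -4/45, 0, 2/315, …
Substitute x→r, Dx→(1/r')Dx; clear ⇒ L₀.
L = 16 + (2 + 6·x + 6·x^2 + 2·x^3)·Dx + (1 + 4·x + 6·x^2 + 4·x^3 + x^4)·Dx^2  (order 2).
h: a_k = 1, 0, -8, 16, -40/3, -32/3, 2744/45, -656/5, 12568/63, …
ICs: h(0) = 1, h′(0) = 0.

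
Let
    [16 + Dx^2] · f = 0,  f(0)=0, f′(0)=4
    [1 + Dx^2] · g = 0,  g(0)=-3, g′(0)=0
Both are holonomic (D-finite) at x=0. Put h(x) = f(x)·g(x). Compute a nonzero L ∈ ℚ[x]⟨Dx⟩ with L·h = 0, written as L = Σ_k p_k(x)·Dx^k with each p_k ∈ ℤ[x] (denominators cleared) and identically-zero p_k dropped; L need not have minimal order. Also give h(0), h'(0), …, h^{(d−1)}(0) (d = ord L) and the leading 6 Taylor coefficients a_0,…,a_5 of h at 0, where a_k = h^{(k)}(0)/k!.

L = 225 + 34·Dx^2 + Dx^4  (order 4).
h: a_k = 0, -12, 0, 38, 0, -421/10, …
ICs: h(0) = 0, h′(0) = -12, h′′(0) = 0, h′′′(0) = 228.

f: a_k = 0, 4, 0, -32/3, 0, 128/15, …
g: a_k = -3, 0, 3/2, 0, -1/8, 0, …
h₀=f·g: eliminate ⇒ L₀, order ≤ 2·2.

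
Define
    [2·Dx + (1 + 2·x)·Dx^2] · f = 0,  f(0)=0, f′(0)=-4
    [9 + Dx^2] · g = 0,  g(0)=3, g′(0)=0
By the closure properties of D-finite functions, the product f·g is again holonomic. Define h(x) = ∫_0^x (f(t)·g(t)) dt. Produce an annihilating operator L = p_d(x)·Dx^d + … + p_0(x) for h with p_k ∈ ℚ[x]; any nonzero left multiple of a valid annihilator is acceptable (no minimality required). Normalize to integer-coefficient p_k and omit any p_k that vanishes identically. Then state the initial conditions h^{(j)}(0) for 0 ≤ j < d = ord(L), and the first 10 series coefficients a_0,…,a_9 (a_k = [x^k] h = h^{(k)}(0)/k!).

L = (63 + 1053·x + 3969·x^2 + 5832·x^3 + 2916·x^4)·Dx + (63 + 450·x + 972·x^2 + 648·x^3)·Dx^2 + (25 + 270·x + 918·x^2 + 1296·x^3 + 648·x^4)·Dx^3 + (7 + 50·x + 108·x^2 + 72·x^3)·Dx^4 + (2 + 17·x + 53·x^2 + 72·x^3 + 36·x^4)·Dx^5  (order 5).
h: a_k = 0, 0, -6, 4, 19/2, -6, -23/20, -1/2, 2973/1120, -181/60, …
ICs: h(0) = 0, h′(0) = 0, h′′(0) = -12, h′′′(0) = 24, h′′′′(0) = 228.

f: a_k = 0, -4, 4, -16/3, 8, -64/5, 64/3, -256/7, 64, -1024/9, …
g: a_k = 3, 0, -27/2, 0, 81/8, 0, -243/80, 0, 2187/4480, 0, …
L₀ := L_f ⊗_s L_g (sym. prod.), ord ≤ 4.
∫: right-multiply L₀ by Dx.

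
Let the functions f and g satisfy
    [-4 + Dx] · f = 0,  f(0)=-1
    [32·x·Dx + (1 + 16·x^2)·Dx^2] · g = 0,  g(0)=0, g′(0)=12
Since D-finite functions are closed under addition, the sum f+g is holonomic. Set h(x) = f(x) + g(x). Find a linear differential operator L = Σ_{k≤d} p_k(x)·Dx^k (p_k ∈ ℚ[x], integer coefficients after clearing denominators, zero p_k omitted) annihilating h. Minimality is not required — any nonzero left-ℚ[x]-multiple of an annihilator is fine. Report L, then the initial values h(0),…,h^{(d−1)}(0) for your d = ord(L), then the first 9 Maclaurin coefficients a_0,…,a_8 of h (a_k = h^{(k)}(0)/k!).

f: a_k = -1, -4, -8, -32/3, -32/3, -128/15, -256/45, -1024/315, -512/315, …
g: a_k = 0, 12, 0, -64, 0, 3072/5, 0, -49152/7, 0, …
h₀=f+g: left-lcm gives L₀, ord ≤ 3.
L = (32 - 256·x - 512·x^2)·Dx + (-12 + 48·x + 64·x^2 - 256·x^3)·Dx^2 + (1 + 4·x + 16·x^2 + 64·x^3)·Dx^3  (order 3).
h: a_k = -1, 8, -8, -224/3, -32/3, 9088/15, -256/45, -2212864/315, -512/315, …
ICs: h(0) = -1, h′(0) = 8, h′′(0) = -16.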